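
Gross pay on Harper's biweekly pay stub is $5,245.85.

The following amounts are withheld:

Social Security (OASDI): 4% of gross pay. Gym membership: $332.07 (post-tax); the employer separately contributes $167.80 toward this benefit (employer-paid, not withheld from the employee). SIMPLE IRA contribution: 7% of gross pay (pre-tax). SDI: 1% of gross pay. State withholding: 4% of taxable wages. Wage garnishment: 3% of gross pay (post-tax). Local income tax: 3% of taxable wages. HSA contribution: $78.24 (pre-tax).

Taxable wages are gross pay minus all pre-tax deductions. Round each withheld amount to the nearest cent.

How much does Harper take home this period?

$3,712.63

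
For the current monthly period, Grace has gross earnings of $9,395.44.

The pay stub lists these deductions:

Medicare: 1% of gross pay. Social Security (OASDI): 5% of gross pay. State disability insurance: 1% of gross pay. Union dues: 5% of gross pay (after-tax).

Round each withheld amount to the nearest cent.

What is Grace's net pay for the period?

Medicare: $9,395.44 × 0.01 = $93.95
State disability insurance: $9,395.44 × 0.01 = $93.95
Social Security (OASDI): $9,395.44 × 0.05 = $469.77
Union dues: $9,395.44 × 0.05 = $469.77
Total deductions = $93.95 + $93.95 + $469.77 + $469.77 = $1,127.44
Net pay = $9,395.44 − $1,127.44 = $8,268.00

$8,268.00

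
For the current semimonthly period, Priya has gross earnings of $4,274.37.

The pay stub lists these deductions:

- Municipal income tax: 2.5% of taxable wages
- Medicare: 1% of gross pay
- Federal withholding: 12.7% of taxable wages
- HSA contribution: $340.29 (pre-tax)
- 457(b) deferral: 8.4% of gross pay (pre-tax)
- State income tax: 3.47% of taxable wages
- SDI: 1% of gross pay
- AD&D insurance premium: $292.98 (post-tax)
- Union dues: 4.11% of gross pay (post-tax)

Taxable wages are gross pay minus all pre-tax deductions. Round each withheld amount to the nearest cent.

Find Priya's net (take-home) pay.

457(b) deferral: $4,274.37 × 0.084 = $359.05
HSA contribution: $340.29
Pre-tax total = $359.05 + $340.29 = $699.34
Taxable wages = $4,274.37 − $699.34 = $3,575.03
Municipal income tax: $3,575.03 × 0.025 = $89.38
Federal withholding: $3,575.03 × 0.127 = $454.03
State income tax: $3,575.03 × 0.0347 = $124.05
Medicare: $4,274.37 × 0.01 = $42.74
SDI: $4,274.37 × 0.01 = $42.74
AD&D insurance premium: $292.98
Union dues: $4,274.37 × 0.0411 = $175.68
Total deductions = $359.05 + $340.29 + $89.38 + $454.03 + $124.05 + $42.74 + $42.74 + $292.98 + $175.68 = $1,920.94
Net pay = $4,274.37 − $1,920.94 = $2,353.43

$2,353.43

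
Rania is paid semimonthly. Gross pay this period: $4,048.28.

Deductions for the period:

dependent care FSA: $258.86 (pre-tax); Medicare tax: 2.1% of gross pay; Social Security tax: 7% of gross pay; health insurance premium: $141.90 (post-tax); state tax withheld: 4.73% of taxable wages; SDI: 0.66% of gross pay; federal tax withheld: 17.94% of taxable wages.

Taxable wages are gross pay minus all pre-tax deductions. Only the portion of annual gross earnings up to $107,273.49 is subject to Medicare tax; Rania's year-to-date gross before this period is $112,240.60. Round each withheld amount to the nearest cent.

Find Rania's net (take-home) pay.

Dependent care FSA: $258.86
Taxable wages = $4,048.28 − $258.86 = $3,789.42
Federal tax withheld: $3,789.42 × 0.1794 = $679.82
State tax withheld: $3,789.42 × 0.0473 = $179.24
SDI: $4,048.28 × 0.0066 = $26.72
Social Security tax: $4,048.28 × 0.07 = $283.38
Medicare tax: annual cap $107,273.49 already reached (YTD $112,240.60), so $0.00
Health insurance premium: $141.90
Total deductions = $258.86 + $679.82 + $179.24 + $26.72 + $283.38 + $0.00 + $141.90 = $1,569.92
Net pay = $4,048.28 − $1,569.92 = $2,478.36

$2,478.36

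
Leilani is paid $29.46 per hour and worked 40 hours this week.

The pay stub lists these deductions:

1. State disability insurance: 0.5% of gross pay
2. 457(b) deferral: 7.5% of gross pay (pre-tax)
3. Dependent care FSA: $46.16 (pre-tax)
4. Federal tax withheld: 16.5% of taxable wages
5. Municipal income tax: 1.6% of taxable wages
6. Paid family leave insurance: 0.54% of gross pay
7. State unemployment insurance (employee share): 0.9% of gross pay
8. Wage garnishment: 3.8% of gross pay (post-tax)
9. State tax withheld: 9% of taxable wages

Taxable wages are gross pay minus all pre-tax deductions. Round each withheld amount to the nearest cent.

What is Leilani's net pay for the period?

Gross pay: 40 × $29.46 = $1,178.40
Dependent care FSA: $46.16
457(b) deferral: $1,178.40 × 0.075 = $88.38
Pre-tax total = $46.16 + $88.38 = $134.54
Taxable wages = $1,178.40 − $134.54 = $1,043.86
Federal tax withheld: $1,043.86 × 0.165 = $172.24
Municipal income tax: $1,043.86 × 0.016 = $16.70
State tax withheld: $1,043.86 × 0.09 = $93.95
State unemployment insurance (employee share): $1,178.40 × 0.009 = $10.61
State disability insurance: $1,178.40 × 0.005 = $5.89
Paid family leave insurance: $1,178.40 × 0.0054 = $6.36
Wage garnishment: $1,178.40 × 0.038 = $44.78
Total deductions = $46.16 + $88.38 + $172.24 + $16.70 + $93.95 + $10.61 + $5.89 + $6.36 + $44.78 = $485.07
Net pay = $1,178.40 − $485.07 = $693.33

$693.33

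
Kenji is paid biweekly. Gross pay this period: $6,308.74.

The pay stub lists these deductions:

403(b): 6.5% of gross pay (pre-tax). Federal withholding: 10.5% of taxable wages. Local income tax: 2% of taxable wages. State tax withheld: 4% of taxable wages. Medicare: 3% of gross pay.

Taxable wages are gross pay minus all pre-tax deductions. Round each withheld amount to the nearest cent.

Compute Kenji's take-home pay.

403(b): $6,308.74 × 0.065 = $410.07
Taxable wages = $6,308.74 − $410.07 = $5,898.67
State tax withheld: $5,898.67 × 0.04 = $235.95
Local income tax: $5,898.67 × 0.02 = $117.97
Federal withholding: $5,898.67 × 0.105 = $619.36
Medicare: $6,308.74 × 0.03 = $189.26
Total deductions = $410.07 + $235.95 + $117.97 + $619.36 + $189.26 = $1,572.61
Net pay = $6,308.74 − $1,572.61 = $4,736.13

$4,736.13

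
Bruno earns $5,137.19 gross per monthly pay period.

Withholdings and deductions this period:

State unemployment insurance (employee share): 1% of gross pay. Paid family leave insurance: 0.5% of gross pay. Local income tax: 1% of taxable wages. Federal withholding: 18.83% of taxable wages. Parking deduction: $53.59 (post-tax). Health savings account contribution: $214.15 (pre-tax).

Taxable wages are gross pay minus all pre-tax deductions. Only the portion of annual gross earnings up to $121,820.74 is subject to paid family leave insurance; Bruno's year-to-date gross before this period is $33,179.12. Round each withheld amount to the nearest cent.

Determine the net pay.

Health savings account contribution: $214.15
Taxable wages = $5,137.19 − $214.15 = $4,923.04
Local income tax: $4,923.04 × 0.01 = $49.23
Federal withholding: $4,923.04 × 0.1883 = $927.01
State unemployment insurance (employee share): $5,137.19 × 0.01 = $51.37
Paid family leave insurance: cap not yet reached, full $5,137.19 is subject → $5,137.19 × 0.005 = $25.69
Parking deduction: $53.59
Total deductions = $214.15 + $49.23 + $927.01 + $51.37 + $25.69 + $53.59 = $1,321.04
Net pay = $5,137.19 − $1,321.04 = $3,816.15

$3,816.15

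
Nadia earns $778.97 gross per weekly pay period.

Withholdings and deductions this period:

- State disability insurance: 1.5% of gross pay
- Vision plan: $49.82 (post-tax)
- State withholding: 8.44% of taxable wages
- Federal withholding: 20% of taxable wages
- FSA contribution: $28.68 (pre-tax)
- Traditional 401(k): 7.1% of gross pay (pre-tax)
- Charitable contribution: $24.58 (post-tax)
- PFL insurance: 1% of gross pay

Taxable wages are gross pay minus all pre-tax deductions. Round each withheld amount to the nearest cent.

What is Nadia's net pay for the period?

$403.45

Traditional 401(k): $778.97 × 0.071 = $55.31
FSA contribution: $28.68
Pre-tax total = $55.31 + $28.68 = $83.99
Taxable wages = $778.97 − $83.99 = $694.98
State withholding: $694.98 × 0.0844 = $58.66
Federal withholding: $694.98 × 0.2 = $139.00
State disability insurance: $778.97 × 0.015 = $11.68
PFL insurance: $778.97 × 0.01 = $7.79
Vision plan: $49.82
Charitable contribution: $24.58
Total deductions = $55.31 + $28.68 + $58.66 + $139.00 + $11.68 + $7.79 + $49.82 + $24.58 = $375.52
Net pay = $778.97 − $375.52 = $403.45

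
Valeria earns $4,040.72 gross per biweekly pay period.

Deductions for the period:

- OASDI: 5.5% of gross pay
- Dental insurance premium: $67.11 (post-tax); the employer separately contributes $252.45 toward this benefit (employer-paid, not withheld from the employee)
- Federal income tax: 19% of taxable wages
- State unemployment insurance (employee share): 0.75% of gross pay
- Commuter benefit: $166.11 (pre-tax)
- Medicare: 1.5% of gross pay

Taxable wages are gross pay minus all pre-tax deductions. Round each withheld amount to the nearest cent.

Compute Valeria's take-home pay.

$2,758.16

Commuter benefit: $166.11
Taxable wages = $4,040.72 − $166.11 = $3,874.61
Federal income tax: $3,874.61 × 0.19 = $736.18
Medicare: $4,040.72 × 0.015 = $60.61
State unemployment insurance (employee share): $4,040.72 × 0.0075 = $30.31
OASDI: $4,040.72 × 0.055 = $222.24
Dental insurance premium: $67.11
(Employer's $252.45 toward dental insurance premium is not withheld from the employee.)
Total deductions = $166.11 + $736.18 + $60.61 + $30.31 + $222.24 + $67.11 = $1,282.56
Net pay = $4,040.72 − $1,282.56 = $2,758.16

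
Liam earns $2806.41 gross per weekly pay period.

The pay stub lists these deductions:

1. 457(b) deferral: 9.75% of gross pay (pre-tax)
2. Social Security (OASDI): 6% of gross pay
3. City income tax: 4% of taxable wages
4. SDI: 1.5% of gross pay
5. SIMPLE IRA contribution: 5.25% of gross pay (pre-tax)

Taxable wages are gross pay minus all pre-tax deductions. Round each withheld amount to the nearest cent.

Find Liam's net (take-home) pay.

SIMPLE IRA contribution: $2806.41 × 0.0525 = $147.34
457(b) deferral: $2806.41 × 0.0975 = $273.62
Pre-tax total = $147.34 + $273.62 = $420.96
Taxable wages = $2806.41 − $420.96 = $2385.45
City income tax: $2385.45 × 0.04 = $95.42
SDI: $2806.41 × 0.015 = $42.10
Social Security (OASDI): $2806.41 × 0.06 = $168.38
Total deductions = $147.34 + $273.62 + $95.42 + $42.10 + $168.38 = $726.86
Net pay = $2806.41 − $726.86 = $2079.55

$2079.55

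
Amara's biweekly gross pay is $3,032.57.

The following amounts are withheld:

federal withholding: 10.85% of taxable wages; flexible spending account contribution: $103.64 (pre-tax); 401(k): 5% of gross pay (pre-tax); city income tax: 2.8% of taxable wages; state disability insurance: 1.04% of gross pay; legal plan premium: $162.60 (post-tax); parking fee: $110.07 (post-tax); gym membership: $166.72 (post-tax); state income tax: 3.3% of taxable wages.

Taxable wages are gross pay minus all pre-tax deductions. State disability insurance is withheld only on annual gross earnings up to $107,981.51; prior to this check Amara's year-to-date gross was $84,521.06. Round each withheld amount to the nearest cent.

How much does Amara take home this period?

$1,835.62

Flexible spending account contribution: $103.64
401(k): $3,032.57 × 0.05 = $151.63
Pre-tax total = $103.64 + $151.63 = $255.27
Taxable wages = $3,032.57 − $255.27 = $2,777.30
Federal withholding: $2,777.30 × 0.1085 = $301.34
City income tax: $2,777.30 × 0.028 = $77.76
State income tax: $2,777.30 × 0.033 = $91.65
State disability insurance: cap not yet reached, full $3,032.57 is subject → $3,032.57 × 0.0104 = $31.54
Parking fee: $110.07
Gym membership: $166.72
Legal plan premium: $162.60
Total deductions = $103.64 + $151.63 + $301.34 + $77.76 + $91.65 + $31.54 + $110.07 + $166.72 + $162.60 = $1,196.95
Net pay = $3,032.57 − $1,196.95 = $1,835.62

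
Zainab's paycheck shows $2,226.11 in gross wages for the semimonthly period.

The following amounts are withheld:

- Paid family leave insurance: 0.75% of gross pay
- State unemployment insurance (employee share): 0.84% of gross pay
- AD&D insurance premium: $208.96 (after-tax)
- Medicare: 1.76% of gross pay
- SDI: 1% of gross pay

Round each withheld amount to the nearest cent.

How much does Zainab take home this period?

$1,920.31

SDI: $2,226.11 × 0.01 = $22.26
State unemployment insurance (employee share): $2,226.11 × 0.0084 = $18.70
Medicare: $2,226.11 × 0.0176 = $39.18
Paid family leave insurance: $2,226.11 × 0.0075 = $16.70
AD&D insurance premium: $208.96
Total deductions = $22.26 + $18.70 + $39.18 + $16.70 + $208.96 = $305.80
Net pay = $2,226.11 − $305.80 = $1,920.31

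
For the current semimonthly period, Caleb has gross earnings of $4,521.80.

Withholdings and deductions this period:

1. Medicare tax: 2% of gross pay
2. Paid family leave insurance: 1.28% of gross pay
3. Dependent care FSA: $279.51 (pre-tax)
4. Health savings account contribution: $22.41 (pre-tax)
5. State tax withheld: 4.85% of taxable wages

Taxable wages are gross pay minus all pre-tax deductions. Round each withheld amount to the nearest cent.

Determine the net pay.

Dependent care FSA: $279.51
Health savings account contribution: $22.41
Pre-tax total = $279.51 + $22.41 = $301.92
Taxable wages = $4,521.80 − $301.92 = $4,219.88
State tax withheld: $4,219.88 × 0.0485 = $204.66
Medicare tax: $4,521.80 × 0.02 = $90.44
Paid family leave insurance: $4,521.80 × 0.0128 = $57.88
Total deductions = $279.51 + $22.41 + $204.66 + $90.44 + $57.88 = $654.90
Net pay = $4,521.80 − $654.90 = $3,866.90

$3,866.90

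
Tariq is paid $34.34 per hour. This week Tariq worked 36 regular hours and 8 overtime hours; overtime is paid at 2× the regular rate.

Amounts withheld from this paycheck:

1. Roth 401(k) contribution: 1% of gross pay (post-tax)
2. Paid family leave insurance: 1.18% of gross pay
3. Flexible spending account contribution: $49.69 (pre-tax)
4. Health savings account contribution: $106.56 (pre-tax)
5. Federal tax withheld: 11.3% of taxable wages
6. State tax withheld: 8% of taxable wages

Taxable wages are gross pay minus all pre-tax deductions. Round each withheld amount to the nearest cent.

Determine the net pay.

$1,276.02

Regular pay: 36 × $34.34 = $1,236.24
Overtime pay: 8 × $34.34 × 2 = $549.44
Gross pay = $1,236.24 + $549.44 = $1,785.68
Health savings account contribution: $106.56
Flexible spending account contribution: $49.69
Pre-tax total = $106.56 + $49.69 = $156.25
Taxable wages = $1,785.68 − $156.25 = $1,629.43
State tax withheld: $1,629.43 × 0.08 = $130.35
Federal tax withheld: $1,629.43 × 0.113 = $184.13
Paid family leave insurance: $1,785.68 × 0.0118 = $21.07
Roth 401(k) contribution: $1,785.68 × 0.01 = $17.86
Total deductions = $106.56 + $49.69 + $130.35 + $184.13 + $21.07 + $17.86 = $509.66
Net pay = $1,785.68 − $509.66 = $1,276.02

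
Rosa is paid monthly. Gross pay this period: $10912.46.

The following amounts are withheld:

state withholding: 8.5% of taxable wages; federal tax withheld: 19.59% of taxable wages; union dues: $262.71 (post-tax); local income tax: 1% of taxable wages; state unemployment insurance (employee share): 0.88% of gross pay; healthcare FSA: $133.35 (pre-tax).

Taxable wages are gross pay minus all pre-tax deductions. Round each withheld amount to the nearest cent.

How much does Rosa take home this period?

Healthcare FSA: $133.35
Taxable wages = $10912.46 − $133.35 = $10779.11
Local income tax: $10779.11 × 0.01 = $107.79
State withholding: $10779.11 × 0.085 = $916.22
Federal tax withheld: $10779.11 × 0.1959 = $2111.63
State unemployment insurance (employee share): $10912.46 × 0.0088 = $96.03
Union dues: $262.71
Total deductions = $133.35 + $107.79 + $916.22 + $2111.63 + $96.03 + $262.71 = $3627.73
Net pay = $10912.46 − $3627.73 = $7284.73

$7284.73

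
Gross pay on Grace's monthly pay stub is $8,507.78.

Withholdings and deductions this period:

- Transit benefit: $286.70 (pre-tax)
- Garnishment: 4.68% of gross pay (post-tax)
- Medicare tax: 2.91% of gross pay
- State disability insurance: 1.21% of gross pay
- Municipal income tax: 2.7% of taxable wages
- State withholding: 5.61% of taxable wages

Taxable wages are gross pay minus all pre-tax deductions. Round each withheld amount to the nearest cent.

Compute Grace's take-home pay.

$6,789.23

Transit benefit: $286.70
Taxable wages = $8,507.78 − $286.70 = $8,221.08
State withholding: $8,221.08 × 0.0561 = $461.20
Municipal income tax: $8,221.08 × 0.027 = $221.97
Medicare tax: $8,507.78 × 0.0291 = $247.58
State disability insurance: $8,507.78 × 0.0121 = $102.94
Garnishment: $8,507.78 × 0.0468 = $398.16
Total deductions = $286.70 + $461.20 + $221.97 + $247.58 + $102.94 + $398.16 = $1,718.55
Net pay = $8,507.78 − $1,718.55 = $6,789.23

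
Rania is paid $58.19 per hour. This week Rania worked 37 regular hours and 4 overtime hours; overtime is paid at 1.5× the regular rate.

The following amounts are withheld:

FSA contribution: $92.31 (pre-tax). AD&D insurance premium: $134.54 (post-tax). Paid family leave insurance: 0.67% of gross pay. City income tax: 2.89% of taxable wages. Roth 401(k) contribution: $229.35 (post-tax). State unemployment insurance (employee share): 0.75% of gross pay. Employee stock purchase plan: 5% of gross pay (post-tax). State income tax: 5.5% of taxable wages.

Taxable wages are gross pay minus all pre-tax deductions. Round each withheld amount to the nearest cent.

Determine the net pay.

$1,683.15

Regular pay: 37 × $58.19 = $2,153.03
Overtime pay: 4 × $58.19 × 1.5 = $349.14
Gross pay = $2,153.03 + $349.14 = $2,502.17
FSA contribution: $92.31
Taxable wages = $2,502.17 − $92.31 = $2,409.86
City income tax: $2,409.86 × 0.0289 = $69.64
State income tax: $2,409.86 × 0.055 = $132.54
Paid family leave insurance: $2,502.17 × 0.0067 = $16.76
State unemployment insurance (employee share): $2,502.17 × 0.0075 = $18.77
Roth 401(k) contribution: $229.35
Employee stock purchase plan: $2,502.17 × 0.05 = $125.11
AD&D insurance premium: $134.54
Total deductions = $92.31 + $69.64 + $132.54 + $16.76 + $18.77 + $229.35 + $125.11 + $134.54 = $819.02
Net pay = $2,502.17 − $819.02 = $1,683.15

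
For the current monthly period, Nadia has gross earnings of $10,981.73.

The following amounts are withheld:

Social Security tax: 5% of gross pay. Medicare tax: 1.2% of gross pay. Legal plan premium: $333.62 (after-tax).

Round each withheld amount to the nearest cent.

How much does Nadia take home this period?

Social Security tax: $10,981.73 × 0.05 = $549.09
Medicare tax: $10,981.73 × 0.012 = $131.78
Legal plan premium: $333.62
Total deductions = $549.09 + $131.78 + $333.62 = $1,014.49
Net pay = $10,981.73 − $1,014.49 = $9,967.24

$9,967.24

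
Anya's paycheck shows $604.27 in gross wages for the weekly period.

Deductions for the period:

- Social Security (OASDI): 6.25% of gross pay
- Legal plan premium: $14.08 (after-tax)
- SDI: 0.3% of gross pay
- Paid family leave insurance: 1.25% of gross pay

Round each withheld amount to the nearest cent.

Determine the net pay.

$543.06

Social Security (OASDI): $604.27 × 0.0625 = $37.77
Paid family leave insurance: $604.27 × 0.0125 = $7.55
SDI: $604.27 × 0.003 = $1.81
Legal plan premium: $14.08
Total deductions = $37.77 + $7.55 + $1.81 + $14.08 = $61.21
Net pay = $604.27 − $61.21 = $543.06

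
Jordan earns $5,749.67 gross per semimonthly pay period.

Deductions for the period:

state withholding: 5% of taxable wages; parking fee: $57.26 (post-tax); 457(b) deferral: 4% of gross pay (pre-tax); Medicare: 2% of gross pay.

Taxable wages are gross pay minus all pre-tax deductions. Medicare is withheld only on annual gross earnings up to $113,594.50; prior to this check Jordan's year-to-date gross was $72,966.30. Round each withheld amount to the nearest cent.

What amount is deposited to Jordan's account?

$5,071.45

457(b) deferral: $5,749.67 × 0.04 = $229.99
Taxable wages = $5,749.67 − $229.99 = $5,519.68
State withholding: $5,519.68 × 0.05 = $275.98
Medicare: cap not yet reached, full $5,749.67 is subject → $5,749.67 × 0.02 = $114.99
Parking fee: $57.26
Total deductions = $229.99 + $275.98 + $114.99 + $57.26 = $678.22
Net pay = $5,749.67 − $678.22 = $5,071.45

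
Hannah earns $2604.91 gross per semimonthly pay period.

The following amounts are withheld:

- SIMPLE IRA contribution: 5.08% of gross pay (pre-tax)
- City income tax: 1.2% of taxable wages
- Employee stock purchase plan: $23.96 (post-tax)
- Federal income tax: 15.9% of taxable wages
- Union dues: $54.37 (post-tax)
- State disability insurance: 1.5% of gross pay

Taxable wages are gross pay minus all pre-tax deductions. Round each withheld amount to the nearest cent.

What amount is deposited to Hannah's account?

SIMPLE IRA contribution: $2604.91 × 0.0508 = $132.33
Taxable wages = $2604.91 − $132.33 = $2472.58
Federal income tax: $2472.58 × 0.159 = $393.14
City income tax: $2472.58 × 0.012 = $29.67
State disability insurance: $2604.91 × 0.015 = $39.07
Employee stock purchase plan: $23.96
Union dues: $54.37
Total deductions = $132.33 + $393.14 + $29.67 + $39.07 + $23.96 + $54.37 = $672.54
Net pay = $2604.91 − $672.54 = $1932.37

$1932.37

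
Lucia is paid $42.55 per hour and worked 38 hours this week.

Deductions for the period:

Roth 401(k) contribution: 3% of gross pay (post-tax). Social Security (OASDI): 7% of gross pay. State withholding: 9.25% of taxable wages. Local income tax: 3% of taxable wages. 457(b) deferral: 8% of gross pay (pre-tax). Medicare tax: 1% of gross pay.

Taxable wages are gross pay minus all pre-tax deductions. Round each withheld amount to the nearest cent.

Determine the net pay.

$1127.46

Gross pay: 38 × $42.55 = $1616.90
457(b) deferral: $1616.90 × 0.08 = $129.35
Taxable wages = $1616.90 − $129.35 = $1487.55
Local income tax: $1487.55 × 0.03 = $44.63
State withholding: $1487.55 × 0.0925 = $137.60
Medicare tax: $1616.90 × 0.01 = $16.17
Social Security (OASDI): $1616.90 × 0.07 = $113.18
Roth 401(k) contribution: $1616.90 × 0.03 = $48.51
Total deductions = $129.35 + $44.63 + $137.60 + $16.17 + $113.18 + $48.51 = $489.44
Net pay = $1616.90 − $489.44 = $1127.46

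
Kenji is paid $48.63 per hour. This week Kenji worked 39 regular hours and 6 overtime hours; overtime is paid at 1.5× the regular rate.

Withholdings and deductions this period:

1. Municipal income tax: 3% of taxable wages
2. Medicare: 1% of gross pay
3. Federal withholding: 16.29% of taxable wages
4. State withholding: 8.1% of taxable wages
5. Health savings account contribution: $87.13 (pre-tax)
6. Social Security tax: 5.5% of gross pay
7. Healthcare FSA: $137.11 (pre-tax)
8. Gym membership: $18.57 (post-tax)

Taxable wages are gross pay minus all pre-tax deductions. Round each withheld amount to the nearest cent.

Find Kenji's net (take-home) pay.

Regular pay: 39 × $48.63 = $1896.57
Overtime pay: 6 × $48.63 × 1.5 = $437.67
Gross pay = $1896.57 + $437.67 = $2334.24
Healthcare FSA: $137.11
Health savings account contribution: $87.13
Pre-tax total = $137.11 + $87.13 = $224.24
Taxable wages = $2334.24 − $224.24 = $2110.00
Federal withholding: $2110.00 × 0.1629 = $343.72
State withholding: $2110.00 × 0.081 = $170.91
Municipal income tax: $2110.00 × 0.03 = $63.30
Medicare: $2334.24 × 0.01 = $23.34
Social Security tax: $2334.24 × 0.055 = $128.38
Gym membership: $18.57
Total deductions = $137.11 + $87.13 + $343.72 + $170.91 + $63.30 + $23.34 + $128.38 + $18.57 = $972.46
Net pay = $2334.24 − $972.46 = $1361.78

$1361.78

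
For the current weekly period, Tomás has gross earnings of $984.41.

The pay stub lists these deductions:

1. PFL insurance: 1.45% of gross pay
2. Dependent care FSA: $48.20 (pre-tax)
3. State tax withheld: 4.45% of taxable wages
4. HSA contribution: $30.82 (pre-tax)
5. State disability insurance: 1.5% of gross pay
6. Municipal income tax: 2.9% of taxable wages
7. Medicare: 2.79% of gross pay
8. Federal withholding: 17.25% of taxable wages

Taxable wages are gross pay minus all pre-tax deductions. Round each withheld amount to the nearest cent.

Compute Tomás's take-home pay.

$626.15

Dependent care FSA: $48.20
HSA contribution: $30.82
Pre-tax total = $48.20 + $30.82 = $79.02
Taxable wages = $984.41 − $79.02 = $905.39
State tax withheld: $905.39 × 0.0445 = $40.29
Federal withholding: $905.39 × 0.1725 = $156.18
Municipal income tax: $905.39 × 0.029 = $26.26
State disability insurance: $984.41 × 0.015 = $14.77
PFL insurance: $984.41 × 0.0145 = $14.27
Medicare: $984.41 × 0.0279 = $27.47
Total deductions = $48.20 + $30.82 + $40.29 + $156.18 + $26.26 + $14.77 + $14.27 + $27.47 = $358.26
Net pay = $984.41 − $358.26 = $626.15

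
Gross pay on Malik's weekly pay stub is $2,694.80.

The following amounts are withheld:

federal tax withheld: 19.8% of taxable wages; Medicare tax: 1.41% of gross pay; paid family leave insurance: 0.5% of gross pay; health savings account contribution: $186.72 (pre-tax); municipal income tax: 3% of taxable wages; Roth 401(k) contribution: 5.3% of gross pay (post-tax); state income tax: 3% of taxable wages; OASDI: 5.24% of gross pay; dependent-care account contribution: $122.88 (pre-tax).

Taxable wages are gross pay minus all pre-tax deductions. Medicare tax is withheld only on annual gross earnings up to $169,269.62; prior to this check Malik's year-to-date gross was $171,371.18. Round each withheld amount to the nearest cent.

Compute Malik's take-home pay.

$1,472.31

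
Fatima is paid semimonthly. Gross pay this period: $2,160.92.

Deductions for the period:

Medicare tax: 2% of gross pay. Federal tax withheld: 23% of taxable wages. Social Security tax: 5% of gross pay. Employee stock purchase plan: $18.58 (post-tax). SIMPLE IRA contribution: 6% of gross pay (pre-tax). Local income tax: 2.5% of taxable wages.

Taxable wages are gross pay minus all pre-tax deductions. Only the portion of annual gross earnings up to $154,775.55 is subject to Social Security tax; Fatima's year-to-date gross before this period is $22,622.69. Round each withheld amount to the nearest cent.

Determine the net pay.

$1,343.44

SIMPLE IRA contribution: $2,160.92 × 0.06 = $129.66
Taxable wages = $2,160.92 − $129.66 = $2,031.26
Federal tax withheld: $2,031.26 × 0.23 = $467.19
Local income tax: $2,031.26 × 0.025 = $50.78
Social Security tax: cap not yet reached, full $2,160.92 is subject → $2,160.92 × 0.05 = $108.05
Medicare tax: $2,160.92 × 0.02 = $43.22
Employee stock purchase plan: $18.58
Total deductions = $129.66 + $467.19 + $50.78 + $108.05 + $43.22 + $18.58 = $817.48
Net pay = $2,160.92 − $817.48 = $1,343.44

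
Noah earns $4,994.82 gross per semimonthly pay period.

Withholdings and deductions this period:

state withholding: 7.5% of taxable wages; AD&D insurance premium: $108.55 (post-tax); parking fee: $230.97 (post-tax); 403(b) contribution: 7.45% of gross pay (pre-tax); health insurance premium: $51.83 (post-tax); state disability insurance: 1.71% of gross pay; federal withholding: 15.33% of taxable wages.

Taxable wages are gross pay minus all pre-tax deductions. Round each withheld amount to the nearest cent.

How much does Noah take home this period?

$3,090.59

403(b) contribution: $4,994.82 × 0.0745 = $372.11
Taxable wages = $4,994.82 − $372.11 = $4,622.71
State withholding: $4,622.71 × 0.075 = $346.70
Federal withholding: $4,622.71 × 0.1533 = $708.66
State disability insurance: $4,994.82 × 0.0171 = $85.41
Health insurance premium: $51.83
Parking fee: $230.97
AD&D insurance premium: $108.55
Total deductions = $372.11 + $346.70 + $708.66 + $85.41 + $51.83 + $230.97 + $108.55 = $1,904.23
Net pay = $4,994.82 − $1,904.23 = $3,090.59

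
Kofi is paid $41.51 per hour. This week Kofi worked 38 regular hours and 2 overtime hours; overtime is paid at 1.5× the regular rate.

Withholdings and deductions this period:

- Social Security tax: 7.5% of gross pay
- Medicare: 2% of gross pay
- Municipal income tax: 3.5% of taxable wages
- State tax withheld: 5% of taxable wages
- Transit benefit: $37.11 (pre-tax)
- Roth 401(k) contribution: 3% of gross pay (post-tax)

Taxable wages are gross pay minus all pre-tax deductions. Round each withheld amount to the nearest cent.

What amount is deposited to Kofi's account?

Regular pay: 38 × $41.51 = $1,577.38
Overtime pay: 2 × $41.51 × 1.5 = $124.53
Gross pay = $1,577.38 + $124.53 = $1,701.91
Transit benefit: $37.11
Taxable wages = $1,701.91 − $37.11 = $1,664.80
Municipal income tax: $1,664.80 × 0.035 = $58.27
State tax withheld: $1,664.80 × 0.05 = $83.24
Medicare: $1,701.91 × 0.02 = $34.04
Social Security tax: $1,701.91 × 0.075 = $127.64
Roth 401(k) contribution: $1,701.91 × 0.03 = $51.06
Total deductions = $37.11 + $58.27 + $83.24 + $34.04 + $127.64 + $51.06 = $391.36
Net pay = $1,701.91 − $391.36 = $1,310.55

$1,310.55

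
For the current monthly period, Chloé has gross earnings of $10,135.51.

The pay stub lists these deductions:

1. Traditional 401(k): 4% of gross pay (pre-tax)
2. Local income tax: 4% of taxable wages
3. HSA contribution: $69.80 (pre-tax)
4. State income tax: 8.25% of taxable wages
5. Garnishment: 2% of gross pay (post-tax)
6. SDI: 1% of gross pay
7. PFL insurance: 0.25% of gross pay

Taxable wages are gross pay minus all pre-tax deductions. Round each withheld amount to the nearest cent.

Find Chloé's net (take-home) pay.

HSA contribution: $69.80
Traditional 401(k): $10,135.51 × 0.04 = $405.42
Pre-tax total = $69.80 + $405.42 = $475.22
Taxable wages = $10,135.51 − $475.22 = $9,660.29
Local income tax: $9,660.29 × 0.04 = $386.41
State income tax: $9,660.29 × 0.0825 = $796.97
SDI: $10,135.51 × 0.01 = $101.36
PFL insurance: $10,135.51 × 0.0025 = $25.34
Garnishment: $10,135.51 × 0.02 = $202.71
Total deductions = $69.80 + $405.42 + $386.41 + $796.97 + $101.36 + $25.34 + $202.71 = $1,988.01
Net pay = $10,135.51 − $1,988.01 = $8,147.50

$8,147.50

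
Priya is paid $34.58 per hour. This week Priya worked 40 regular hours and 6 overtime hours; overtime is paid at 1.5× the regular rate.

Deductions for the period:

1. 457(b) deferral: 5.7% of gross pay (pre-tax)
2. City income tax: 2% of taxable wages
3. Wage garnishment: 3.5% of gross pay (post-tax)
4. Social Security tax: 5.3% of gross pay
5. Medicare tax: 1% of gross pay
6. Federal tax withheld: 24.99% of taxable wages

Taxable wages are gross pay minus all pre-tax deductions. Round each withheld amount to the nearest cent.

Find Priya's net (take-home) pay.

$1,000.54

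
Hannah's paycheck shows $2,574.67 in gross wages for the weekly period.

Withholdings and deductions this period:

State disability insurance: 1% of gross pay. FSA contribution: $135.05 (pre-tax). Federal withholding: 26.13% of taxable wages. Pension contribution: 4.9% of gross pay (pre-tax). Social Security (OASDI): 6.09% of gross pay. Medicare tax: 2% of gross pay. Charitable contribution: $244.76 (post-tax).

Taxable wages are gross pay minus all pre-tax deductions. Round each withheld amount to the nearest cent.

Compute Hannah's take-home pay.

$1,230.15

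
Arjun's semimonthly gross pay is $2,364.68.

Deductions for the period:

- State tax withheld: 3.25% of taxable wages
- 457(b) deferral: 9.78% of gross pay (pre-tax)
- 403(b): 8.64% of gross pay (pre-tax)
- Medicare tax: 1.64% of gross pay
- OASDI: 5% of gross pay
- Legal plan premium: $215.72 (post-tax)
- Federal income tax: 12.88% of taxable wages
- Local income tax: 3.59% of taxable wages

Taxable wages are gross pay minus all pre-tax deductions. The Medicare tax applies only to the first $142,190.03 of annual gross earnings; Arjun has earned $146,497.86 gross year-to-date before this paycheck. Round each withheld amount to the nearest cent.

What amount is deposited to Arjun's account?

$1,214.73

457(b) deferral: $2,364.68 × 0.0978 = $231.27
403(b): $2,364.68 × 0.0864 = $204.31
Pre-tax total = $231.27 + $204.31 = $435.58
Taxable wages = $2,364.68 − $435.58 = $1,929.10
State tax withheld: $1,929.10 × 0.0325 = $62.70
Federal income tax: $1,929.10 × 0.1288 = $248.47
Local income tax: $1,929.10 × 0.0359 = $69.25
Medicare tax: annual cap $142,190.03 already reached (YTD $146,497.86), so $0.00
OASDI: $2,364.68 × 0.05 = $118.23
Legal plan premium: $215.72
Total deductions = $231.27 + $204.31 + $62.70 + $248.47 + $69.25 + $0.00 + $118.23 + $215.72 = $1,149.95
Net pay = $2,364.68 − $1,149.95 = $1,214.73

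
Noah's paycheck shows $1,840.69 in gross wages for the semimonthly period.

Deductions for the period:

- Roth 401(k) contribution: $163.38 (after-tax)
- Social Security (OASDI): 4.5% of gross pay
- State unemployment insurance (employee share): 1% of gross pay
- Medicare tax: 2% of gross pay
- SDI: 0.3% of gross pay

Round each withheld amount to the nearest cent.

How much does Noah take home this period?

$1,533.74

State unemployment insurance (employee share): $1,840.69 × 0.01 = $18.41
SDI: $1,840.69 × 0.003 = $5.52
Medicare tax: $1,840.69 × 0.02 = $36.81
Social Security (OASDI): $1,840.69 × 0.045 = $82.83
Roth 401(k) contribution: $163.38
Total deductions = $18.41 + $5.52 + $36.81 + $82.83 + $163.38 = $306.95
Net pay = $1,840.69 − $306.95 = $1,533.74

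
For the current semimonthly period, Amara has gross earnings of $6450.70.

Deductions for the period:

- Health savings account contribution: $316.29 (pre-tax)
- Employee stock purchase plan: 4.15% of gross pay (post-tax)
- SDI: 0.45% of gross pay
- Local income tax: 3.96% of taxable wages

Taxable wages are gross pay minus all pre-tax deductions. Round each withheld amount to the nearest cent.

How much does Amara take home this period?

$5594.76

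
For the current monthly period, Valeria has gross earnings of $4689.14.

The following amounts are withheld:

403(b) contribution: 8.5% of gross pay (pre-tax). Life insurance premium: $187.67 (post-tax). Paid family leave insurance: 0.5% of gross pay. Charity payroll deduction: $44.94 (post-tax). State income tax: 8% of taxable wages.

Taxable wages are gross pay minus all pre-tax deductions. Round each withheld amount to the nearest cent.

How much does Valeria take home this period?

$3691.26

403(b) contribution: $4689.14 × 0.085 = $398.58
Taxable wages = $4689.14 − $398.58 = $4290.56
State income tax: $4290.56 × 0.08 = $343.24
Paid family leave insurance: $4689.14 × 0.005 = $23.45
Charity payroll deduction: $44.94
Life insurance premium: $187.67
Total deductions = $398.58 + $343.24 + $23.45 + $44.94 + $187.67 = $997.88
Net pay = $4689.14 − $997.88 = $3691.26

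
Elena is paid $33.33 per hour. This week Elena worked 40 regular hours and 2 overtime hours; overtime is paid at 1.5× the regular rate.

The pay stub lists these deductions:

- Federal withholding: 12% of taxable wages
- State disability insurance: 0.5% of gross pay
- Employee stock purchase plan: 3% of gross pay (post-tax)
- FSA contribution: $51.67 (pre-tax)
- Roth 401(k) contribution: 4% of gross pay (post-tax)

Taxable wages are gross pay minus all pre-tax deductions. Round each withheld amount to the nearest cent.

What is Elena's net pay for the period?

Regular pay: 40 × $33.33 = $1333.20
Overtime pay: 2 × $33.33 × 1.5 = $99.99
Gross pay = $1333.20 + $99.99 = $1433.19
FSA contribution: $51.67
Taxable wages = $1433.19 − $51.67 = $1381.52
Federal withholding: $1381.52 × 0.12 = $165.78
State disability insurance: $1433.19 × 0.005 = $7.17
Roth 401(k) contribution: $1433.19 × 0.04 = $57.33
Employee stock purchase plan: $1433.19 × 0.03 = $43.00
Total deductions = $51.67 + $165.78 + $7.17 + $57.33 + $43.00 = $324.95
Net pay = $1433.19 − $324.95 = $1108.24

$1108.24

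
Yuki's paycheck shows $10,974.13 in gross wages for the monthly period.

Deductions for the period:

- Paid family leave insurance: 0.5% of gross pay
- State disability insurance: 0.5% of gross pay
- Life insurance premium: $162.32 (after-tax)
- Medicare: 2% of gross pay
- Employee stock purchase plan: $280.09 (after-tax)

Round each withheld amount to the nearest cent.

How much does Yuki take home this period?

$10,202.50

Medicare: $10,974.13 × 0.02 = $219.48
State disability insurance: $10,974.13 × 0.005 = $54.87
Paid family leave insurance: $10,974.13 × 0.005 = $54.87
Employee stock purchase plan: $280.09
Life insurance premium: $162.32
Total deductions = $219.48 + $54.87 + $54.87 + $280.09 + $162.32 = $771.63
Net pay = $10,974.13 − $771.63 = $10,202.50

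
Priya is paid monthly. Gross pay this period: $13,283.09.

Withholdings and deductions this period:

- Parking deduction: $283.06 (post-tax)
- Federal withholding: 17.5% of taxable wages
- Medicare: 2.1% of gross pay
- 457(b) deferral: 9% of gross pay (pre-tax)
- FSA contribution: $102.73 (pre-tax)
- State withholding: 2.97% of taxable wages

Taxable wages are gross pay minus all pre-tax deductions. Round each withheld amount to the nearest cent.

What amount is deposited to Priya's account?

FSA contribution: $102.73
457(b) deferral: $13,283.09 × 0.09 = $1,195.48
Pre-tax total = $102.73 + $1,195.48 = $1,298.21
Taxable wages = $13,283.09 − $1,298.21 = $11,984.88
State withholding: $11,984.88 × 0.0297 = $355.95
Federal withholding: $11,984.88 × 0.175 = $2,097.35
Medicare: $13,283.09 × 0.021 = $278.94
Parking deduction: $283.06
Total deductions = $102.73 + $1,195.48 + $355.95 + $2,097.35 + $278.94 + $283.06 = $4,313.51
Net pay = $13,283.09 − $4,313.51 = $8,969.58

$8,969.58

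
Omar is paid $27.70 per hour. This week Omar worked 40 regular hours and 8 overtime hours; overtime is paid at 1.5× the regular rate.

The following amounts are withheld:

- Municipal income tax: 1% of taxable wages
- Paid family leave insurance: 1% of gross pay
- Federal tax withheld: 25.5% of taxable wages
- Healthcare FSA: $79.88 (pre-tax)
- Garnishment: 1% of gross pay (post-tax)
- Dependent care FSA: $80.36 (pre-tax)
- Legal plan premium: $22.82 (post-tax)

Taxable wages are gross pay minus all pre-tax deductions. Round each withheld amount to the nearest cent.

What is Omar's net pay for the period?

$889.30

Regular pay: 40 × $27.70 = $1,108.00
Overtime pay: 8 × $27.70 × 1.5 = $332.40
Gross pay = $1,108.00 + $332.40 = $1,440.40
Dependent care FSA: $80.36
Healthcare FSA: $79.88
Pre-tax total = $80.36 + $79.88 = $160.24
Taxable wages = $1,440.40 − $160.24 = $1,280.16
Municipal income tax: $1,280.16 × 0.01 = $12.80
Federal tax withheld: $1,280.16 × 0.255 = $326.44
Paid family leave insurance: $1,440.40 × 0.01 = $14.40
Legal plan premium: $22.82
Garnishment: $1,440.40 × 0.01 = $14.40
Total deductions = $80.36 + $79.88 + $12.80 + $326.44 + $14.40 + $22.82 + $14.40 = $551.10
Net pay = $1,440.40 − $551.10 = $889.30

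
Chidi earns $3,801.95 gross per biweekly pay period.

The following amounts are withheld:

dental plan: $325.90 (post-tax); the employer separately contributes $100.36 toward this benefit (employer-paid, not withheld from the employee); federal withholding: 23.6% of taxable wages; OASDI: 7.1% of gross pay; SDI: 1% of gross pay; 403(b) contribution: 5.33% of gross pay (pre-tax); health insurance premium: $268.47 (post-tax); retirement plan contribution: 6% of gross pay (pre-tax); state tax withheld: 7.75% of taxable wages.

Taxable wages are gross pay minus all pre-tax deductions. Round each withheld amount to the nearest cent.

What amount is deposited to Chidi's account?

403(b) contribution: $3,801.95 × 0.0533 = $202.64
Retirement plan contribution: $3,801.95 × 0.06 = $228.12
Pre-tax total = $202.64 + $228.12 = $430.76
Taxable wages = $3,801.95 − $430.76 = $3,371.19
Federal withholding: $3,371.19 × 0.236 = $795.60
State tax withheld: $3,371.19 × 0.0775 = $261.27
SDI: $3,801.95 × 0.01 = $38.02
OASDI: $3,801.95 × 0.071 = $269.94
Dental plan: $325.90
Health insurance premium: $268.47
(Employer's $100.36 toward dental plan is not withheld from the employee.)
Total deductions = $202.64 + $228.12 + $795.60 + $261.27 + $38.02 + $269.94 + $325.90 + $268.47 = $2,389.96
Net pay = $3,801.95 − $2,389.96 = $1,411.99

$1,411.99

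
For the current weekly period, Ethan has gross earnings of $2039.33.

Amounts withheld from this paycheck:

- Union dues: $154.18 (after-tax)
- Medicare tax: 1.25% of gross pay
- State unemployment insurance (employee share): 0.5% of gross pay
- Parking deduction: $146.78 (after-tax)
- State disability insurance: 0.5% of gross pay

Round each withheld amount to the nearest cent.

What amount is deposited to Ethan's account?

$1692.48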